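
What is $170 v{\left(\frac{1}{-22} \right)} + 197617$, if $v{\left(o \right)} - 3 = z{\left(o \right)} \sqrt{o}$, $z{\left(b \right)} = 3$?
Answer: $198127 + \frac{255 i \sqrt{22}}{11} \approx 1.9813 \cdot 10^{5} + 108.73 i$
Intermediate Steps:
$v{\left(o \right)} = 3 + 3 \sqrt{o}$
$170 v{\left(\frac{1}{-22} \right)} + 197617 = 170 \left(3 + 3 \sqrt{\frac{1}{-22}}\right) + 197617 = 170 \left(3 + 3 \sqrt{- \frac{1}{22}}\right) + 197617 = 170 \left(3 + 3 \frac{i \sqrt{22}}{22}\right) + 197617 = 170 \left(3 + \frac{3 i \sqrt{22}}{22}\right) + 197617 = \left(510 + \frac{255 i \sqrt{22}}{11}\right) + 197617 = 198127 + \frac{255 i \sqrt{22}}{11}$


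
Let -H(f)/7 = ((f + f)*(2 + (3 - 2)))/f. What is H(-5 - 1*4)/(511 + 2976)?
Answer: -42/3487 ≈ -0.012045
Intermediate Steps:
H(f) = -42 (H(f) = -7*(f + f)*(2 + (3 - 2))/f = -7*(2*f)*(2 + 1)/f = -7*(2*f)*3/f = -7*6*f/f = -7*6 = -42)
H(-5 - 1*4)/(511 + 2976) = -42/(511 + 2976) = -42/3487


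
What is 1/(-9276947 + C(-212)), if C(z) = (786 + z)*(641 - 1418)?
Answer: -1/9722945 ≈ -1.0285e-7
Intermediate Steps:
C(z) = -610722 - 777*z (C(z) = (786 + z)*(-777) = -610722 - 777*z)
1/(-9276947 + C(-212)) = 1/(-9276947 + (-610722 - 777*(-212))) = 1/(-9276947 + (-610722 + 164724)) = 1/(-9276947 - 445998) = 1/(-9722945) = -1/9722945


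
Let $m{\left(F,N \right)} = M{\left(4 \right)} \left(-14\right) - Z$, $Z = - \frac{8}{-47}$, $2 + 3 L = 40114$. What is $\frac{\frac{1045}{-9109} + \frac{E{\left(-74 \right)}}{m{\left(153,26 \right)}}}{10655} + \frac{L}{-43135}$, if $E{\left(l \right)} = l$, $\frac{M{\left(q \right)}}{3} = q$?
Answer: $- \frac{615364759472941}{1985418848229648} \approx -0.30994$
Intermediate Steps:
$L = \frac{40112}{3}$ ($L = - \frac{2}{3} + \frac{1}{3} \cdot 40114 = - \frac{2}{3} + \frac{40114}{3} = \frac{40112}{3} \approx 13371.0$)
$M{\left(q \right)} = 3 q$
$Z = \frac{8}{47}$ ($Z = \left(-8\right) \left(- \frac{1}{47}\right) = \frac{8}{47} \approx 0.17021$)
$m{\left(F,N \right)} = - \frac{7904}{47}$ ($m{\left(F,N \right)} = 3 \cdot 4 \left(-14\right) - \frac{8}{47} = 12 \left(-14\right) - \frac{8}{47} = -168 - \frac{8}{47} = - \frac{7904}{47}$)
$\frac{\frac{1045}{-9109} + \frac{E{\left(-74 \right)}}{m{\left(153,26 \right)}}}{10655} + \frac{L}{-43135} = \frac{\frac{1045}{-9109} - \frac{74}{- \frac{7904}{47}}}{10655} + \frac{40112}{3 \left(-43135\right)} = \left(1045 \left(- \frac{1}{9109}\right) - - \frac{1739}{3952}\right) \frac{1}{10655} + \frac{40112}{3} \left(- \frac{1}{43135}\right) = \left(- \frac{1045}{9109} + \frac{1739}{3952}\right) \frac{1}{10655} - \frac{40112}{129405} = \frac{11710711}{35998768} \cdot \frac{1}{10655} - \frac{40112}{129405} = \frac{11710711}{383566873040} - \frac{40112}{129405} = - \frac{615364759472941}{1985418848229648}$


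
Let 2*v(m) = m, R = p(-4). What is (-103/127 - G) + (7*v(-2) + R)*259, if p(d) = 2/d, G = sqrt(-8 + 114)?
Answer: -493601/254 - sqrt(106) ≈ -1953.6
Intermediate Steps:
G = sqrt(106) ≈ 10.296
R = -1/2 (R = 2/(-4) = 2*(-1/4) = -1/2 ≈ -0.50000)
v(m) = m/2
(-103/127 - G) + (7*v(-2) + R)*259 = (-103/127 - sqrt(106)) + (7*((1/2)*(-2)) - 1/2)*259 = (-103*1/127 - sqrt(106)) + (7*(-1) - 1/2)*259 = (-103/127 - sqrt(106)) + (-7 - 1/2)*259 = (-103/127 - sqrt(106)) - 15/2*259 = (-103/127 - sqrt(106)) - 3885/2 = -493601/254 - sqrt(106)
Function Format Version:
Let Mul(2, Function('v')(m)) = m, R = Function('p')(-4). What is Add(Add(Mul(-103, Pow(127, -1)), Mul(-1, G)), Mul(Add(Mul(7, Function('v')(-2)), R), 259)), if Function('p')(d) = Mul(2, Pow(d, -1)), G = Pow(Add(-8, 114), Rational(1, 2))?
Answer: Add(Rational(-493601, 254), Mul(-1, Pow(106, Rational(1, 2)))) ≈ -1953.6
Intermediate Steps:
G = Pow(106, Rational(1, 2)) ≈ 10.296
R = Rational(-1, 2) (R = Mul(2, Pow(-4, -1)) = Mul(2, Rational(-1, 4)) = Rational(-1, 2) ≈ -0.50000)
Function('v')(m) = Mul(Rational(1, 2), m)
Add(Add(Mul(-103, Pow(127, -1)), Mul(-1, G)), Mul(Add(Mul(7, Function('v')(-2)), R), 259)) = Add(Add(Mul(-103, Pow(127, -1)), Mul(-1, Pow(106, Rational(1, 2)))), Mul(Add(Mul(7, Mul(Rational(1, 2), -2)), Rational(-1, 2)), 259)) = Add(Add(Mul(-103, Rational(1, 127)), Mul(-1, Pow(106, Rational(1, 2)))), Mul(Add(Mul(7, -1), Rational(-1, 2)), 259)) = Add(Add(Rational(-103, 127), Mul(-1, Pow(106, Rational(1, 2)))), Mul(Add(-7, Rational(-1, 2)), 259)) = Add(Add(Rational(-103, 127), Mul(-1, Pow(106, Rational(1, 2)))), Mul(Rational(-15, 2), 259)) = Add(Add(Rational(-103, 127), Mul(-1, Pow(106, Rational(1, 2)))), Rational(-3885, 2)) = Add(Rational(-493601, 254), Mul(-1, Pow(106, Rational(1, 2))))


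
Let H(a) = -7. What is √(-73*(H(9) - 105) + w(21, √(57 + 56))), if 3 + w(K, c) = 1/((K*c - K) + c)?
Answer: √(-171632 + 179806*√113)/√(-21 + 22*√113) ≈ 90.405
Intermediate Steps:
w(K, c) = -3 + 1/(c - K + K*c) (w(K, c) = -3 + 1/((K*c - K) + c) = -3 + 1/((-K + K*c) + c) = -3 + 1/(c - K + K*c))
√(-73*(H(9) - 105) + w(21, √(57 + 56))) = √(-73*(-7 - 105) + (1 - 3*√(57 + 56) + 3*21 - 3*21*√(57 + 56))/(√(57 + 56) - 1*21 + 21*√(57 + 56))) = √(-73*(-112) + (1 - 3*√113 + 63 - 3*21*√113)/(√113 - 21 + 21*√113)) = √(8176 + (1 - 3*√113 + 63 - 63*√113)/(-21 + 22*√113)) = √(8176 + (64 - 66*√113)/(-21 + 22*√113))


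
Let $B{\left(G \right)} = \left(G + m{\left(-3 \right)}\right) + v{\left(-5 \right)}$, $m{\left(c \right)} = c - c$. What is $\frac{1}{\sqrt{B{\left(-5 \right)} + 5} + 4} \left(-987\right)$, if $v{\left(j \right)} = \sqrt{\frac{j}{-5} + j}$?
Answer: $- \frac{4935}{26} + \frac{987 i}{26} \approx -189.81 + 37.962 i$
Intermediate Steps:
$v{\left(j \right)} = \frac{2 \sqrt{5} \sqrt{j}}{5}$ ($v{\left(j \right)} = \sqrt{j \left(- \frac{1}{5}\right) + j} = \sqrt{- \frac{j}{5} + j} = \sqrt{\frac{4 j}{5}} = \frac{2 \sqrt{5} \sqrt{j}}{5}$)
$m{\left(c \right)} = 0$
$B{\left(G \right)} = G + 2 i$ ($B{\left(G \right)} = \left(G + 0\right) + \frac{2 \sqrt{5} \sqrt{-5}}{5} = G + \frac{2 \sqrt{5} i \sqrt{5}}{5} = G + 2 i$)
$\frac{1}{\sqrt{B{\left(-5 \right)} + 5} + 4} \left(-987\right) = \frac{1}{\sqrt{\left(-5 + 2 i\right) + 5} + 4} \left(-987\right) = \frac{1}{\sqrt{2 i} + 4} \left(-987\right) = \frac{1}{\left(1 + i\right) + 4} \left(-987\right) = \frac{1}{5 + i} \left(-987\right) = \frac{5 - i}{26} \left(-987\right) = - \frac{987 \left(5 - i\right)}{26}$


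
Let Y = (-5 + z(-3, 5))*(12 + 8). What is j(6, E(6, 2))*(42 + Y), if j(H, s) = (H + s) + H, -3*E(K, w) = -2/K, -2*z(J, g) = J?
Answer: -3052/9 ≈ -339.11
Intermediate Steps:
z(J, g) = -J/2
E(K, w) = 2/(3*K) (E(K, w) = -(-2)/(3*K) = 2/(3*K))
j(H, s) = s + 2*H
Y = -70 (Y = (-5 - ½*(-3))*(12 + 8) = (-5 + 3/2)*20 = -7/2*20 = -70)
j(6, E(6, 2))*(42 + Y) = ((⅔)/6 + 2*6)*(42 - 70) = ((⅔)*(⅙) + 12)*(-28) = (⅑ + 12)*(-28) = (109/9)*(-28) = -3052/9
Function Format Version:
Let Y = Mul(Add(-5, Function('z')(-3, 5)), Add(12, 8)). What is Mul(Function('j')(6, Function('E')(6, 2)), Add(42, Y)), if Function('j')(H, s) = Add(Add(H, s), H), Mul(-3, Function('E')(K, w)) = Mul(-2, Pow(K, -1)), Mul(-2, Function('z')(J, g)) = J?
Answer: Rational(-3052, 9) ≈ -339.11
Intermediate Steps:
Function('z')(J, g) = Mul(Rational(-1, 2), J)
Function('E')(K, w) = Mul(Rational(2, 3), Pow(K, -1)) (Function('E')(K, w) = Mul(Rational(-1, 3), Mul(-2, Pow(K, -1))) = Mul(Rational(2, 3), Pow(K, -1)))
Function('j')(H, s) = Add(s, Mul(2, H))
Y = -70 (Y = Mul(Add(-5, Mul(Rational(-1, 2), -3)), Add(12, 8)) = Mul(Add(-5, Rational(3, 2)), 20) = Mul(Rational(-7, 2), 20) = -70)
Mul(Function('j')(6, Function('E')(6, 2)), Add(42, Y)) = Mul(Add(Mul(Rational(2, 3), Pow(6, -1)), Mul(2, 6)), Add(42, -70)) = Mul(Add(Mul(Rational(2, 3), Rational(1, 6)), 12), -28) = Mul(Add(Rational(1, 9), 12), -28) = Mul(Rational(109, 9), -28) = Rational(-3052, 9)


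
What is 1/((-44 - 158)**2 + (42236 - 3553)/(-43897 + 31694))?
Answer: 12203/497892529 ≈ 2.4509e-5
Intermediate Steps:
1/((-44 - 158)**2 + (42236 - 3553)/(-43897 + 31694)) = 1/((-202)**2 + 38683/(-12203)) = 1/(40804 + 38683*(-1/12203)) = 1/(40804 - 38683/12203) = 1/(497892529/12203) = 12203/497892529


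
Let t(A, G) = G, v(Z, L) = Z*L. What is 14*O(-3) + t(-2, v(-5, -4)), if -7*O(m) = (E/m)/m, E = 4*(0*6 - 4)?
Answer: 212/9 ≈ 23.556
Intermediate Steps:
v(Z, L) = L*Z
E = -16 (E = 4*(0 - 4) = 4*(-4) = -16)
O(m) = 16/(7*m²) (O(m) = -(-16/m)/(7*m) = -(-16)/(7*m²) = 16/(7*m²))
14*O(-3) + t(-2, v(-5, -4)) = 14*((16/7)/(-3)²) - 4*(-5) = 14*((16/7)*(⅑)) + 20 = 14*(16/63) + 20 = 32/9 + 20 = 212/9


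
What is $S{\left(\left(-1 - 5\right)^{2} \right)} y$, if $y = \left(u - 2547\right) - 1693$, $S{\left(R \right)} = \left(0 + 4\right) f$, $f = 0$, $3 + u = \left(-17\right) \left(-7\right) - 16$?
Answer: $0$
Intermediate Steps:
$u = 100$ ($u = -3 - -103 = -3 + \left(119 - 16\right) = -3 + 103 = 100$)
$S{\left(R \right)} = 0$ ($S{\left(R \right)} = \left(0 + 4\right) 0 = 4 \cdot 0 = 0$)
$y = -4140$ ($y = \left(100 - 2547\right) - 1693 = -2447 - 1693 = -4140$)
$S{\left(\left(-1 - 5\right)^{2} \right)} y = 0 \left(-4140\right) = 0$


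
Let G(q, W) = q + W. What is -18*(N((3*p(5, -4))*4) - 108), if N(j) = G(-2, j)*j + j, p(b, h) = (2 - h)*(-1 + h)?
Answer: -2337336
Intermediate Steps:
G(q, W) = W + q
p(b, h) = (-1 + h)*(2 - h)
N(j) = j + j*(-2 + j) (N(j) = (j - 2)*j + j = (-2 + j)*j + j = j*(-2 + j) + j = j + j*(-2 + j))
-18*(N((3*p(5, -4))*4) - 108) = -18*(((3*(-2 - 1*(-4)² + 3*(-4)))*4)*(-1 + (3*(-2 - 1*(-4)² + 3*(-4)))*4) - 108) = -18*(((3*(-2 - 1*16 - 12))*4)*(-1 + (3*(-2 - 1*16 - 12))*4) - 108) = -18*(((3*(-2 - 16 - 12))*4)*(-1 + (3*(-2 - 16 - 12))*4) - 108) = -18*(((3*(-30))*4)*(-1 + (3*(-30))*4) - 108) = -18*((-90*4)*(-1 - 90*4) - 108) = -18*(-360*(-1 - 360) - 108) = -18*(-360*(-361) - 108) = -18*(129960 - 108) = -18*129852 = -2337336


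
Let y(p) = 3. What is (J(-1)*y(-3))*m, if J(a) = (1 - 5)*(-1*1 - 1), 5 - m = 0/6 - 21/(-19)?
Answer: 1776/19 ≈ 93.474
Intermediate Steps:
m = 74/19 (m = 5 - (0/6 - 21/(-19)) = 5 - (0*(1/6) - 21*(-1/19)) = 5 - (0 + 21/19) = 5 - 1*21/19 = 5 - 21/19 = 74/19 ≈ 3.8947)
J(a) = 8 (J(a) = -4*(-1 - 1) = -4*(-2) = 8)
(J(-1)*y(-3))*m = (8*3)*(74/19) = 24*(74/19) = 1776/19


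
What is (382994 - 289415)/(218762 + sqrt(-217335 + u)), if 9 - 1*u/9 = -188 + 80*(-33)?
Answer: 10235764599/23928502223 - 93579*I*sqrt(191802)/47857004446 ≈ 0.42776 - 0.00085637*I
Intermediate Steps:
u = 25533 (u = 81 - 9*(-188 + 80*(-33)) = 81 - 9*(-188 - 2640) = 81 - 9*(-2828) = 81 + 25452 = 25533)
(382994 - 289415)/(218762 + sqrt(-217335 + u)) = (382994 - 289415)/(218762 + sqrt(-217335 + 25533)) = 93579/(218762 + sqrt(-191802)) = 93579/(218762 + I*sqrt(191802))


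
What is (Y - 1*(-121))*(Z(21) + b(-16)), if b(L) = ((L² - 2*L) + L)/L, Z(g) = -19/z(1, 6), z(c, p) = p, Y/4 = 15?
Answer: -21901/6 ≈ -3650.2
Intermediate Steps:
Y = 60 (Y = 4*15 = 60)
Z(g) = -19/6
b(L) = (L² - L)/L
(Y - 1*(-121))*(Z(21) + b(-16)) = (60 - 1*(-121))*(-19/6 + (-1 - 16)) = (60 + 121)*(-19/6 - 17) = 181*(-121/6) = -21901/6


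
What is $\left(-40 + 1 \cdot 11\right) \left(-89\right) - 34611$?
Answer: $-32030$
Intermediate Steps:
$\left(-40 + 1 \cdot 11\right) \left(-89\right) - 34611 = \left(-40 + 11\right) \left(-89\right) - 34611 = \left(-29\right) \left(-89\right) - 34611 = 2581 - 34611 = -32030$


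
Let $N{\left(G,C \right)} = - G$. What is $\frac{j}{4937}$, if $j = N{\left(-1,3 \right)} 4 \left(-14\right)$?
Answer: $- \frac{56}{4937} \approx -0.011343$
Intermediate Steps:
$j = -56$ ($j = \left(-1\right) \left(-1\right) 4 \left(-14\right) = 1 \cdot 4 \left(-14\right) = 4 \left(-14\right) = -56$)
$\frac{j}{4937} = - \frac{56}{4937}$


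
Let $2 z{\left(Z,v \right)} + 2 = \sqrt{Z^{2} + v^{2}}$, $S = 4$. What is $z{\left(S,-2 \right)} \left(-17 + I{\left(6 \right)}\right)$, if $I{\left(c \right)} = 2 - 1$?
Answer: $16 - 16 \sqrt{5} \approx -19.777$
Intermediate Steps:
$I{\left(c \right)} = 1$ ($I{\left(c \right)} = 2 - 1 = 1$)
$z{\left(Z,v \right)} = -1 + \frac{\sqrt{Z^{2} + v^{2}}}{2}$
$z{\left(S,-2 \right)} \left(-17 + I{\left(6 \right)}\right) = \left(-1 + \frac{\sqrt{4^{2} + \left(-2\right)^{2}}}{2}\right) \left(-17 + 1\right) = \left(-1 + \frac{\sqrt{16 + 4}}{2}\right) \left(-16\right) = \left(-1 + \frac{\sqrt{20}}{2}\right) \left(-16\right) = \left(-1 + \frac{2 \sqrt{5}}{2}\right) \left(-16\right) = \left(-1 + \sqrt{5}\right) \left(-16\right) = 16 - 16 \sqrt{5}$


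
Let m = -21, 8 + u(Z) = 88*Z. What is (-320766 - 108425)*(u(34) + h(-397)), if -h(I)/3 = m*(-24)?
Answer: -631769152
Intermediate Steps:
u(Z) = -8 + 88*Z
h(I) = -1512 (h(I) = -(-63)*(-24) = -3*504 = -1512)
(-320766 - 108425)*(u(34) + h(-397)) = (-320766 - 108425)*((-8 + 88*34) - 1512) = -429191*((-8 + 2992) - 1512) = -429191*(2984 - 1512) = -429191*1472 = -631769152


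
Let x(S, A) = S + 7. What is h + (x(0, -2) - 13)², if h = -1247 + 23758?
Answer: 22547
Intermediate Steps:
x(S, A) = 7 + S
h = 22511
h + (x(0, -2) - 13)² = 22511 + ((7 + 0) - 13)² = 22511 + (7 - 13)² = 22511 + (-6)² = 22511 + 36 = 22547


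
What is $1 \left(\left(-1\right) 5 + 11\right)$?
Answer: $6$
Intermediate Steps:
$1 \left(\left(-1\right) 5 + 11\right) = 1 \left(-5 + 11\right) = 1 \cdot 6 = 6$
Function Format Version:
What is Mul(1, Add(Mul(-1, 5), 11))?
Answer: 6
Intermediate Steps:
Mul(1, Add(Mul(-1, 5), 11)) = Mul(1, Add(-5, 11)) = Mul(1, 6) = 6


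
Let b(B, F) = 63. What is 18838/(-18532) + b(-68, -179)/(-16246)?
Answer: -38401208/37633859 ≈ -1.0204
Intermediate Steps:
18838/(-18532) + b(-68, -179)/(-16246) = 18838/(-18532) + 63/(-16246) = 18838*(-1/18532) + 63*(-1/16246) = -9419/9266 - 63/16246 = -38401208/37633859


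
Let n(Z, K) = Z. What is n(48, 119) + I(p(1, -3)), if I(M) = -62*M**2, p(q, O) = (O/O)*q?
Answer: -14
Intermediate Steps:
p(q, O) = q (p(q, O) = 1*q = q)
n(48, 119) + I(p(1, -3)) = 48 - 62*1**2 = 48 - 62*1 = 48 - 62 = -14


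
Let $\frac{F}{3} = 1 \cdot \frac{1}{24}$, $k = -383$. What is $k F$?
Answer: $- \frac{383}{8} \approx -47.875$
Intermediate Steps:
$F = \frac{1}{8}$ ($F = 3 \cdot 1 \cdot \frac{1}{24} = 3 \cdot \frac{1}{24} = \frac{1}{8} \approx 0.125$)
$k F = \left(-383\right) \frac{1}{8} = - \frac{383}{8}$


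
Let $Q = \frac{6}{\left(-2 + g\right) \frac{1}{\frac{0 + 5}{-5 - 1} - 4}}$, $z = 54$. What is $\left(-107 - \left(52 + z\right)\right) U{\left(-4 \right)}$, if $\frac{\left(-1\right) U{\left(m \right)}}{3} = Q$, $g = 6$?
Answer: $- \frac{18531}{4} \approx -4632.8$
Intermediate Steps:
$Q = - \frac{29}{4}$ ($Q = \frac{6}{\left(-2 + 6\right) \frac{1}{\frac{0 + 5}{-5 - 1} - 4}} = \frac{6}{4 \frac{1}{\frac{5}{-6} - 4}} = \frac{6}{4 \frac{1}{5 \left(- \frac{1}{6}\right) - 4}} = \frac{6}{4 \frac{1}{- \frac{5}{6} - 4}} = \frac{6}{4 \frac{1}{- \frac{29}{6}}} = \frac{6}{4 \left(- \frac{6}{29}\right)} = \frac{6}{- \frac{24}{29}} = 6 \left(- \frac{29}{24}\right) = - \frac{29}{4} \approx -7.25$)
$U{\left(m \right)} = \frac{87}{4}$ ($U{\left(m \right)} = \left(-3\right) \left(- \frac{29}{4}\right) = \frac{87}{4}$)
$\left(-107 - \left(52 + z\right)\right) U{\left(-4 \right)} = \left(-107 - 106\right) \frac{87}{4} = \left(-213\right) \frac{87}{4} = - \frac{18531}{4}$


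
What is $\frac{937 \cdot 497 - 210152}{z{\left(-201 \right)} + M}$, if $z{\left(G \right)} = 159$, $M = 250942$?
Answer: $\frac{255537}{251101} \approx 1.0177$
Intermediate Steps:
$\frac{937 \cdot 497 - 210152}{z{\left(-201 \right)} + M} = \frac{937 \cdot 497 - 210152}{159 + 250942} = \frac{465689 - 210152}{251101} = 255537 \cdot \frac{1}{251101} = \frac{255537}{251101}$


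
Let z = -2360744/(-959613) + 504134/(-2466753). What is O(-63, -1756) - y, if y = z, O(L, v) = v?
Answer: -462446311090486/263014249621 ≈ -1758.3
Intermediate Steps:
z = 593288756010/263014249621 (z = -2360744*(-1/959613) + 504134*(-1/2466753) = 2360744/959613 - 504134/2466753 = 593288756010/263014249621 ≈ 2.2557)
y = 593288756010/263014249621 ≈ 2.2557
O(-63, -1756) - y = -1756 - 1*593288756010/263014249621 = -1756 - 593288756010/263014249621 = -462446311090486/263014249621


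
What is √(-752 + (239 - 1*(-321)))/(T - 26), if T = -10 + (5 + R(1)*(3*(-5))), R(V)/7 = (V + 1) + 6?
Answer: -8*I*√3/871 ≈ -0.015909*I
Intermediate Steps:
R(V) = 49 + 7*V (R(V) = 7*((V + 1) + 6) = 7*((1 + V) + 6) = 7*(7 + V) = 49 + 7*V)
T = -845 (T = -10 + (5 + (49 + 7*1)*(3*(-5))) = -10 + (5 + (49 + 7)*(-15)) = -10 + (5 + 56*(-15)) = -10 + (5 - 840) = -10 - 835 = -845)
√(-752 + (239 - 1*(-321)))/(T - 26) = √(-752 + (239 - 1*(-321)))/(-845 - 26) = √(-752 + (239 + 321))/(-871) = √(-752 + 560)*(-1/871) = √(-192)*(-1/871) = (8*I*√3)*(-1/871) = -8*I*√3/871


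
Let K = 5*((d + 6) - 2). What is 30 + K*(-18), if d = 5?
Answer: -780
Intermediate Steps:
K = 45 (K = 5*((5 + 6) - 2) = 5*(11 - 2) = 5*9 = 45)
30 + K*(-18) = 30 + 45*(-18) = 30 - 810 = -780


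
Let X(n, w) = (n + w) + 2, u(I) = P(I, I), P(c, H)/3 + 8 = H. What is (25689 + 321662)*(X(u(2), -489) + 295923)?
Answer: 102613737718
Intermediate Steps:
P(c, H) = -24 + 3*H
u(I) = -24 + 3*I
X(n, w) = 2 + n + w
(25689 + 321662)*(X(u(2), -489) + 295923) = (25689 + 321662)*((2 + (-24 + 3*2) - 489) + 295923) = 347351*((2 + (-24 + 6) - 489) + 295923) = 347351*((2 - 18 - 489) + 295923) = 347351*(-505 + 295923) = 347351*295418 = 102613737718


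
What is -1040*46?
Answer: -47840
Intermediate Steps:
-1040*46 = -40*1196 = -47840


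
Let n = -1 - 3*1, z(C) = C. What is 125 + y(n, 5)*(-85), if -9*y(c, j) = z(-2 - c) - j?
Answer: 290/3 ≈ 96.667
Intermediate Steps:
n = -4 (n = -1 - 3 = -4)
y(c, j) = 2/9 + c/9 + j/9 (y(c, j) = -((-2 - c) - j)/9 = -(-2 - c - j)/9 = 2/9 + c/9 + j/9)
125 + y(n, 5)*(-85) = 125 + (2/9 + (⅑)*(-4) + (⅑)*5)*(-85) = 125 + (2/9 - 4/9 + 5/9)*(-85) = 125 + (⅓)*(-85) = 125 - 85/3 = 290/3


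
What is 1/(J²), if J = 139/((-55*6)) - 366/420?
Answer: 1334025/2229049 ≈ 0.59847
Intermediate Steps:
J = -1493/1155 (J = 139/(-330) - 366*1/420 = 139*(-1/330) - 61/70 = -139/330 - 61/70 = -1493/1155 ≈ -1.2926)
1/(J²) = 1/((-1493/1155)²) = 1/(2229049/1334025) = 1334025/2229049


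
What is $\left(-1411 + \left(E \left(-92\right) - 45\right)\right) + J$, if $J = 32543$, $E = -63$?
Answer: $36883$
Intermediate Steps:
$\left(-1411 + \left(E \left(-92\right) - 45\right)\right) + J = \left(-1411 - -5751\right) + 32543 = \left(-1411 + \left(5796 - 45\right)\right) + 32543 = \left(-1411 + 5751\right) + 32543 = 4340 + 32543 = 36883$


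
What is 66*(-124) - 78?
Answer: -8262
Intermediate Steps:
66*(-124) - 78 = -8184 - 78 = -8262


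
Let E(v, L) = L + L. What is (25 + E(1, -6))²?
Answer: 169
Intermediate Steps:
E(v, L) = 2*L
(25 + E(1, -6))² = (25 + 2*(-6))² = (25 - 12)² = 13² = 169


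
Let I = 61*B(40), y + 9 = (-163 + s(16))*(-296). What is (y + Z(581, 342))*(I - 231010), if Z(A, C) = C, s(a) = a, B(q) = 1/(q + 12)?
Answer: -526686264855/52 ≈ -1.0129e+10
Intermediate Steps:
B(q) = 1/(12 + q)
y = 43503 (y = -9 + (-163 + 16)*(-296) = -9 - 147*(-296) = -9 + 43512 = 43503)
I = 61/52 (I = 61/(12 + 40) = 61/52 ≈ 1.1731)
(y + Z(581, 342))*(I - 231010) = (43503 + 342)*(61/52 - 231010) = 43845*(-12012459/52) = -526686264855/52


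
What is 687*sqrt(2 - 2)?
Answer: 0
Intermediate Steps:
687*sqrt(2 - 2) = 687*sqrt(0) = 687*0 = 0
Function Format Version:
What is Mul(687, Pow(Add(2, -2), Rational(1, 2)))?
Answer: 0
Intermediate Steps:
Mul(687, Pow(Add(2, -2), Rational(1, 2))) = Mul(687, Pow(0, Rational(1, 2))) = Mul(687, 0) = 0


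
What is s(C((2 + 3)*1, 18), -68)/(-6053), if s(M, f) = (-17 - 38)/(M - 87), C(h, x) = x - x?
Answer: -55/526611 ≈ -0.00010444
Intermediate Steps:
C(h, x) = 0
s(M, f) = -55/(-87 + M)
s(C((2 + 3)*1, 18), -68)/(-6053) = -55/(-87 + 0)/(-6053) = -55/(-87)*(-1/6053) = -55*(-1/87)*(-1/6053) = (55/87)*(-1/6053) = -55/526611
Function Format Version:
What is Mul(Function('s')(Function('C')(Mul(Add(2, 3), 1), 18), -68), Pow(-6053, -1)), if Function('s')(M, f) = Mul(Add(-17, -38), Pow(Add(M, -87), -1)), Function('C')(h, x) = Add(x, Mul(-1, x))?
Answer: Rational(-55, 526611) ≈ -0.00010444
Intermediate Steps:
Function('C')(h, x) = 0
Function('s')(M, f) = Mul(-55, Pow(Add(-87, M), -1))
Mul(Function('s')(Function('C')(Mul(Add(2, 3), 1), 18), -68), Pow(-6053, -1)) = Mul(Mul(-55, Pow(Add(-87, 0), -1)), Pow(-6053, -1)) = Mul(Mul(-55, Pow(-87, -1)), Rational(-1, 6053)) = Mul(Mul(-55, Rational(-1, 87)), Rational(-1, 6053)) = Mul(Rational(55, 87), Rational(-1, 6053)) = Rational(-55, 526611)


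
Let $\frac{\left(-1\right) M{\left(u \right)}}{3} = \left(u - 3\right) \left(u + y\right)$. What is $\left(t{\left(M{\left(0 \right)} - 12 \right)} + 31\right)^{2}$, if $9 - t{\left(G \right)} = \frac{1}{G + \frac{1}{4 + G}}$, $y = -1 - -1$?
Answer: $\frac{15116544}{9409} \approx 1606.6$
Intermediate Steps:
$y = 0$ ($y = -1 + 1 = 0$)
$M{\left(u \right)} = - 3 u \left(-3 + u\right)$ ($M{\left(u \right)} = - 3 \left(u - 3\right) \left(u + 0\right) = - 3 \left(-3 + u\right) u = - 3 u \left(-3 + u\right)$)
$t{\left(G \right)} = 9 - \frac{1}{G + \frac{1}{4 + G}}$
$\left(t{\left(M{\left(0 \right)} - 12 \right)} + 31\right)^{2} = \left(\frac{5 + 9 \left(3 \cdot 0 \left(3 - 0\right) - 12\right)^{2} + 35 \left(3 \cdot 0 \left(3 - 0\right) - 12\right)}{1 + \left(3 \cdot 0 \left(3 - 0\right) - 12\right)^{2} + 4 \left(3 \cdot 0 \left(3 - 0\right) - 12\right)} + 31\right)^{2} = \left(\frac{5 + 9 \left(3 \cdot 0 \left(3 + 0\right) - 12\right)^{2} + 35 \left(3 \cdot 0 \left(3 + 0\right) - 12\right)}{1 + \left(3 \cdot 0 \left(3 + 0\right) - 12\right)^{2} + 4 \left(3 \cdot 0 \left(3 + 0\right) - 12\right)} + 31\right)^{2} = \left(\frac{5 + 9 \left(3 \cdot 0 \cdot 3 - 12\right)^{2} + 35 \left(3 \cdot 0 \cdot 3 - 12\right)}{1 + \left(3 \cdot 0 \cdot 3 - 12\right)^{2} + 4 \left(3 \cdot 0 \cdot 3 - 12\right)} + 31\right)^{2} = \left(\frac{5 + 9 \left(0 - 12\right)^{2} + 35 \left(0 - 12\right)}{1 + \left(0 - 12\right)^{2} + 4 \left(0 - 12\right)} + 31\right)^{2} = \left(\frac{5 + 9 \left(-12\right)^{2} + 35 \left(-12\right)}{1 + \left(-12\right)^{2} + 4 \left(-12\right)} + 31\right)^{2} = \left(\frac{5 + 9 \cdot 144 - 420}{1 + 144 - 48} + 31\right)^{2} = \left(\frac{5 + 1296 - 420}{97} + 31\right)^{2} = \left(\frac{1}{97} \cdot 881 + 31\right)^{2} = \left(\frac{881}{97} + 31\right)^{2} = \left(\frac{3888}{97}\right)^{2} = \frac{15116544}{9409}$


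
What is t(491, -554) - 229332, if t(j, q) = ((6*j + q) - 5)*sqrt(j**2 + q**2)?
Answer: -229332 + 2387*sqrt(547997) ≈ 1.5377e+6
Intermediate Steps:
t(j, q) = sqrt(j**2 + q**2)*(-5 + q + 6*j) (t(j, q) = ((q + 6*j) - 5)*sqrt(j**2 + q**2) = (-5 + q + 6*j)*sqrt(j**2 + q**2) = sqrt(j**2 + q**2)*(-5 + q + 6*j))
t(491, -554) - 229332 = sqrt(491**2 + (-554)**2)*(-5 - 554 + 6*491) - 229332 = sqrt(241081 + 306916)*(-5 - 554 + 2946) - 229332 = sqrt(547997)*2387 - 229332 = 2387*sqrt(547997) - 229332 = -229332 + 2387*sqrt(547997)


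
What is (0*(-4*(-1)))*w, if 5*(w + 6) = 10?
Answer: 0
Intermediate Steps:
w = -4 (w = -6 + (⅕)*10 = -6 + 2 = -4)
(0*(-4*(-1)))*w = (0*(-4*(-1)))*(-4) = (0*4)*(-4) = 0*(-4) = 0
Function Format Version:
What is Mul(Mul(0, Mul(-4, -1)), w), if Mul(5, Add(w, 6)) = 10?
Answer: 0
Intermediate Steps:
w = -4 (w = Add(-6, Mul(Rational(1, 5), 10)) = Add(-6, 2) = -4)
Mul(Mul(0, Mul(-4, -1)), w) = Mul(Mul(0, Mul(-4, -1)), -4) = Mul(Mul(0, 4), -4) = Mul(0, -4) = 0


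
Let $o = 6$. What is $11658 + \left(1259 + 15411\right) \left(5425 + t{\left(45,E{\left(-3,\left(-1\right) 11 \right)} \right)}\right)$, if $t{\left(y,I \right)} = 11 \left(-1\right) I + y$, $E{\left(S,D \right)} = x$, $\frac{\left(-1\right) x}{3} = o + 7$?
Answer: $98347988$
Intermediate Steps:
$x = -39$ ($x = - 3 \left(6 + 7\right) = \left(-3\right) 13 = -39$)
$E{\left(S,D \right)} = -39$
$t{\left(y,I \right)} = y - 11 I$ ($t{\left(y,I \right)} = - 11 I + y = y - 11 I$)
$11658 + \left(1259 + 15411\right) \left(5425 + t{\left(45,E{\left(-3,\left(-1\right) 11 \right)} \right)}\right) = 11658 + \left(1259 + 15411\right) \left(5425 + \left(45 - -429\right)\right) = 11658 + 16670 \left(5425 + \left(45 + 429\right)\right) = 11658 + 16670 \left(5425 + 474\right) = 11658 + 16670 \cdot 5899 = 11658 + 98336330 = 98347988$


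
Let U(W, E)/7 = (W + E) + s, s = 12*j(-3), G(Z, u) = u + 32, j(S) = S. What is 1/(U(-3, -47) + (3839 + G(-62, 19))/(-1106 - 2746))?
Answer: -1926/1161397 ≈ -0.0016583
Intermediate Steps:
G(Z, u) = 32 + u
s = -36 (s = 12*(-3) = -36)
U(W, E) = -252 + 7*E + 7*W (U(W, E) = 7*((W + E) - 36) = 7*((E + W) - 36) = 7*(-36 + E + W) = -252 + 7*E + 7*W)
1/(U(-3, -47) + (3839 + G(-62, 19))/(-1106 - 2746)) = 1/((-252 + 7*(-47) + 7*(-3)) + (3839 + (32 + 19))/(-1106 - 2746)) = 1/((-252 - 329 - 21) + (3839 + 51)/(-3852)) = 1/(-602 + 3890*(-1/3852)) = 1/(-602 - 1945/1926) = 1/(-1161397/1926) = -1926/1161397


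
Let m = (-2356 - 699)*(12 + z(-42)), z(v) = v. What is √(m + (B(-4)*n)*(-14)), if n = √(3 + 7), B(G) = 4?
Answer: √(91650 - 56*√10) ≈ 302.44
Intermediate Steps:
n = √10 ≈ 3.1623
m = 91650 (m = (-2356 - 699)*(12 - 42) = -3055*(-30) = 91650)
√(m + (B(-4)*n)*(-14)) = √(91650 + (4*√10)*(-14)) = √(91650 - 56*√10)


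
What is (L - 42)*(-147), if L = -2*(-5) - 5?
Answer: 5439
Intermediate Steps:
L = 5 (L = 10 - 5 = 5)
(L - 42)*(-147) = (5 - 42)*(-147) = -37*(-147) = 5439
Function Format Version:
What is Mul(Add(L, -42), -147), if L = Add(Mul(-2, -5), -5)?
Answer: 5439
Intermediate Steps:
L = 5 (L = Add(10, -5) = 5)
Mul(Add(L, -42), -147) = Mul(Add(5, -42), -147) = Mul(-37, -147) = 5439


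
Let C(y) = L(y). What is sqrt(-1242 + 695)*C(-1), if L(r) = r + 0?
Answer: -I*sqrt(547) ≈ -23.388*I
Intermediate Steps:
L(r) = r
C(y) = y
sqrt(-1242 + 695)*C(-1) = sqrt(-1242 + 695)*(-1) = sqrt(-547)*(-1) = (I*sqrt(547))*(-1) = -I*sqrt(547)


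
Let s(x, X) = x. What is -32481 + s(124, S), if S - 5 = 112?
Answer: -32357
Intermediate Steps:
S = 117 (S = 5 + 112 = 117)
-32481 + s(124, S) = -32481 + 124 = -32357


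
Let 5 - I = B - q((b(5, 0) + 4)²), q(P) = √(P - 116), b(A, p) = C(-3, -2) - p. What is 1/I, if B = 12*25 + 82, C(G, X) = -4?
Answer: -13/4905 - 2*I*√29/142245 ≈ -0.0026504 - 7.5717e-5*I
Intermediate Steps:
b(A, p) = -4 - p
B = 382 (B = 300 + 82 = 382)
q(P) = √(-116 + P)
I = -377 + 2*I*√29 (I = 5 - (382 - √(-116 + ((-4 - 1*0) + 4)²)) = 5 - (382 - √(-116 + ((-4 + 0) + 4)²)) = 5 - (382 - √(-116 + (-4 + 4)²)) = 5 - (382 - √(-116 + 0²)) = 5 - (382 - √(-116 + 0)) = 5 - (382 - √(-116)) = 5 - (382 - 2*I*√29) = 5 + (-382 + 2*I*√29) = -377 + 2*I*√29 ≈ -377.0 + 10.77*I)
1/I = 1/(-377 + 2*I*√29)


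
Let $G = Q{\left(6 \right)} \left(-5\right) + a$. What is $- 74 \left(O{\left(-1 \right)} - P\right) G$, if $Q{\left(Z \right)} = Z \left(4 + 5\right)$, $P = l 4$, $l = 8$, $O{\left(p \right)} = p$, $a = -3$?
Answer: $-666666$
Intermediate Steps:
$P = 32$ ($P = 8 \cdot 4 = 32$)
$Q{\left(Z \right)} = 9 Z$ ($Q{\left(Z \right)} = Z 9 = 9 Z$)
$G = -273$ ($G = 9 \cdot 6 \left(-5\right) - 3 = 54 \left(-5\right) - 3 = -270 - 3 = -273$)
$- 74 \left(O{\left(-1 \right)} - P\right) G = - 74 \left(-1 - 32\right) \left(-273\right) = \left(-74\right) \left(-33\right) \left(-273\right) = 2442 \left(-273\right) = -666666$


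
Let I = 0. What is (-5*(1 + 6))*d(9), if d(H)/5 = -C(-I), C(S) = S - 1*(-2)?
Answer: 350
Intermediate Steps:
C(S) = 2 + S (C(S) = S + 2 = 2 + S)
d(H) = -10 (d(H) = 5*(-(2 - 1*0)) = 5*(-(2 + 0)) = 5*(-1*2) = 5*(-2) = -10)
(-5*(1 + 6))*d(9) = -5*(1 + 6)*(-10) = -5*7*(-10) = -35*(-10) = 350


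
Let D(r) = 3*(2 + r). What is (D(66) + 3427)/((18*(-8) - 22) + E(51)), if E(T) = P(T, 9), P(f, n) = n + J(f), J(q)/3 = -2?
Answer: -3631/163 ≈ -22.276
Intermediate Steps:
J(q) = -6 (J(q) = 3*(-2) = -6)
P(f, n) = -6 + n (P(f, n) = n - 6 = -6 + n)
E(T) = 3 (E(T) = -6 + 9 = 3)
D(r) = 6 + 3*r
(D(66) + 3427)/((18*(-8) - 22) + E(51)) = ((6 + 3*66) + 3427)/((18*(-8) - 22) + 3) = ((6 + 198) + 3427)/((-144 - 22) + 3) = (204 + 3427)/(-166 + 3) = 3631/(-163) = 3631*(-1/163) = -3631/163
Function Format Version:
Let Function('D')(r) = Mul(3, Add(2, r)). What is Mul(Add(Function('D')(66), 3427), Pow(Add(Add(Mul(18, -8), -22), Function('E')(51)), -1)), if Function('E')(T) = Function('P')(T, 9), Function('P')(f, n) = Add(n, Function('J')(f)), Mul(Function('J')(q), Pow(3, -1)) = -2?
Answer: Rational(-3631, 163) ≈ -22.276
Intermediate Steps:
Function('J')(q) = -6 (Function('J')(q) = Mul(3, -2) = -6)
Function('P')(f, n) = Add(-6, n) (Function('P')(f, n) = Add(n, -6) = Add(-6, n))
Function('E')(T) = 3 (Function('E')(T) = Add(-6, 9) = 3)
Function('D')(r) = Add(6, Mul(3, r))
Mul(Add(Function('D')(66), 3427), Pow(Add(Add(Mul(18, -8), -22), Function('E')(51)), -1)) = Mul(Add(Add(6, Mul(3, 66)), 3427), Pow(Add(Add(Mul(18, -8), -22), 3), -1)) = Mul(Add(Add(6, 198), 3427), Pow(Add(Add(-144, -22), 3), -1)) = Mul(Add(204, 3427), Pow(Add(-166, 3), -1)) = Mul(3631, Pow(-163, -1)) = Mul(3631, Rational(-1, 163)) = Rational(-3631, 163)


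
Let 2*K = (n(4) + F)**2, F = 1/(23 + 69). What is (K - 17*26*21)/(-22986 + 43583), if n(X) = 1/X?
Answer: -4910160/10895813 ≈ -0.45065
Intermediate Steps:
F = 1/92 ≈ 0.010870
K = 18/529 (K = (1/4 + 1/92)**2/2 = (6/23)**2/2 = (1/2)*(36/529) = 18/529 ≈ 0.034026)
(K - 17*26*21)/(-22986 + 43583) = (18/529 - 17*26*21)/(-22986 + 43583) = (18/529 - 442*21)/20597 = (18/529 - 9282)*(1/20597) = -4910160/529*1/20597 = -4910160/10895813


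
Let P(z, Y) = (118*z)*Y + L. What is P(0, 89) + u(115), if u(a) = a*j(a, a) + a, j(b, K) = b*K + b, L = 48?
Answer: 1534263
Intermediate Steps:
j(b, K) = b + K*b (j(b, K) = K*b + b = b + K*b)
P(z, Y) = 48 + 118*Y*z (P(z, Y) = (118*z)*Y + 48 = 118*Y*z + 48 = 48 + 118*Y*z)
u(a) = a + a²*(1 + a) (u(a) = a*(a*(1 + a)) + a = a²*(1 + a) + a = a + a²*(1 + a))
P(0, 89) + u(115) = (48 + 118*89*0) + 115*(1 + 115*(1 + 115)) = (48 + 0) + 115*(1 + 115*116) = 48 + 115*(1 + 13340) = 48 + 115*13341 = 48 + 1534215 = 1534263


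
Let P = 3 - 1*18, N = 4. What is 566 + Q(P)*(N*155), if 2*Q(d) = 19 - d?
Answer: 11106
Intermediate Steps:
P = -15 (P = 3 - 18 = -15)
Q(d) = 19/2 - d/2 (Q(d) = (19 - d)/2 = 19/2 - d/2)
566 + Q(P)*(N*155) = 566 + (19/2 - ½*(-15))*(4*155) = 566 + (19/2 + 15/2)*620 = 566 + 17*620 = 566 + 10540 = 11106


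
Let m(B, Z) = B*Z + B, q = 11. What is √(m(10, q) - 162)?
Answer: I*√42 ≈ 6.4807*I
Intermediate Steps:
m(B, Z) = B + B*Z
√(m(10, q) - 162) = √(10*(1 + 11) - 162) = √(10*12 - 162) = √(120 - 162) = √(-42) = I*√42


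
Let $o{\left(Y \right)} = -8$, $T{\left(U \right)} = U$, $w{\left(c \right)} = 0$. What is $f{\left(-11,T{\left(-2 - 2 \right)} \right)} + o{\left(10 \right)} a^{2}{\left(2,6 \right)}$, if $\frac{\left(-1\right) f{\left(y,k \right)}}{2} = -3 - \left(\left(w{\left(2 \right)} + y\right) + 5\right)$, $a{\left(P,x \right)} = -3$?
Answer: $-78$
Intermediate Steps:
$f{\left(y,k \right)} = 16 + 2 y$ ($f{\left(y,k \right)} = - 2 \left(-3 - \left(\left(0 + y\right) + 5\right)\right) = - 2 \left(-3 - \left(y + 5\right)\right) = - 2 \left(-3 - \left(5 + y\right)\right) = - 2 \left(-8 - y\right) = 16 + 2 y$)
$f{\left(-11,T{\left(-2 - 2 \right)} \right)} + o{\left(10 \right)} a^{2}{\left(2,6 \right)} = \left(16 + 2 \left(-11\right)\right) - 8 \left(-3\right)^{2} = \left(16 - 22\right) - 72 = -6 - 72 = -78$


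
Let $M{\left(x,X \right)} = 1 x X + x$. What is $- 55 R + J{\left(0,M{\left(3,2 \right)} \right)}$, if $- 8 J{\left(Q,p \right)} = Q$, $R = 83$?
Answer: $-4565$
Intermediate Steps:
$M{\left(x,X \right)} = x + X x$ ($M{\left(x,X \right)} = x X + x = X x + x = x + X x$)
$J{\left(Q,p \right)} = - \frac{Q}{8}$
$- 55 R + J{\left(0,M{\left(3,2 \right)} \right)} = \left(-55\right) 83 - 0 = -4565 + 0 = -4565$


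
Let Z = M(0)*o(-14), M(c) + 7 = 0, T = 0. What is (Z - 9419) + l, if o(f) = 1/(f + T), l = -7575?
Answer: -33987/2 ≈ -16994.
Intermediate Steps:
M(c) = -7 (M(c) = -7 + 0 = -7)
o(f) = 1/f (o(f) = 1/(f + 0) = 1/f)
Z = ½ (Z = -7/(-14) = -7*(-1/14) = ½ ≈ 0.50000)
(Z - 9419) + l = (½ - 9419) - 7575 = -18837/2 - 7575 = -33987/2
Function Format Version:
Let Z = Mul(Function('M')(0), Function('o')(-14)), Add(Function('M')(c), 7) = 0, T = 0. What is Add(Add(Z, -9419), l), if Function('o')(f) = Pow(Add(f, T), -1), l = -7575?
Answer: Rational(-33987, 2) ≈ -16994.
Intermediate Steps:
Function('M')(c) = -7 (Function('M')(c) = Add(-7, 0) = -7)
Function('o')(f) = Pow(f, -1) (Function('o')(f) = Pow(Add(f, 0), -1) = Pow(f, -1))
Z = Rational(1, 2) (Z = Mul(-7, Pow(-14, -1)) = Mul(-7, Rational(-1, 14)) = Rational(1, 2) ≈ 0.50000)
Add(Add(Z, -9419), l) = Add(Add(Rational(1, 2), -9419), -7575) = Add(Rational(-18837, 2), -7575) = Rational(-33987, 2)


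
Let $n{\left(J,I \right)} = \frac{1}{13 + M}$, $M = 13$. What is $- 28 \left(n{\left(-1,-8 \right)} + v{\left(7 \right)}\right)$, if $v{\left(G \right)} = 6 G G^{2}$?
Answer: $- \frac{749126}{13} \approx -57625.0$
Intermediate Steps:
$n{\left(J,I \right)} = \frac{1}{26}$ ($n{\left(J,I \right)} = \frac{1}{13 + 13} = \frac{1}{26}$)
$v{\left(G \right)} = 6 G^{3}$
$- 28 \left(n{\left(-1,-8 \right)} + v{\left(7 \right)}\right) = - 28 \left(\frac{1}{26} + 6 \cdot 7^{3}\right) = - 28 \left(\frac{1}{26} + 6 \cdot 343\right) = - 28 \left(\frac{1}{26} + 2058\right) = \left(-28\right) \frac{53509}{26} = - \frac{749126}{13}$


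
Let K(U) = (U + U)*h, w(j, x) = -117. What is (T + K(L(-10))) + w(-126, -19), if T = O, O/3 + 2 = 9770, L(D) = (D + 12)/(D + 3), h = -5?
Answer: 204329/7 ≈ 29190.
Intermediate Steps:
L(D) = (12 + D)/(3 + D)
O = 29304 (O = -6 + 3*9770 = -6 + 29310 = 29304)
T = 29304
K(U) = -10*U (K(U) = (U + U)*(-5) = (2*U)*(-5) = -10*U)
(T + K(L(-10))) + w(-126, -19) = (29304 - 10*(12 - 10)/(3 - 10)) - 117 = (29304 - 10*2/(-7)) - 117 = (29304 - (-10)*2/7) - 117 = (29304 - 10*(-2/7)) - 117 = (29304 + 20/7) - 117 = 205148/7 - 117 = 204329/7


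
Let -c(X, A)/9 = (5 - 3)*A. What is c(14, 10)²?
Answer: 32400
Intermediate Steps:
c(X, A) = -18*A (c(X, A) = -9*(5 - 3)*A = -18*A)
c(14, 10)² = (-18*10)² = (-180)² = 32400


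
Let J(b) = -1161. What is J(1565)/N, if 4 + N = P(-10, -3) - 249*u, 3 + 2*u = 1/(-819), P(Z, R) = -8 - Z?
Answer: -316953/101461 ≈ -3.1239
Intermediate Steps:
u = -1229/819 (u = -3/2 + (1/2)/(-819) = -3/2 + (1/2)*(-1/819) = -3/2 - 1/1638 = -1229/819 ≈ -1.5006)
N = 101461/273 (N = -4 + ((-8 - 1*(-10)) - 249*(-1229/819)) = -4 + ((-8 + 10) + 102007/273) = -4 + (2 + 102007/273) = -4 + 102553/273 = 101461/273 ≈ 371.65)
J(1565)/N = -1161/101461/273 = -1161*273/101461 = -316953/101461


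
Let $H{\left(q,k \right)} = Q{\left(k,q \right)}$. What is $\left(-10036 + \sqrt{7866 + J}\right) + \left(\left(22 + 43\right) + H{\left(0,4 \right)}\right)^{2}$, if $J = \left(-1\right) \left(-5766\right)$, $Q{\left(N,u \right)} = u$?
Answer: $-5811 + 8 \sqrt{213} \approx -5694.2$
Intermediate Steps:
$H{\left(q,k \right)} = q$
$J = 5766$
$\left(-10036 + \sqrt{7866 + J}\right) + \left(\left(22 + 43\right) + H{\left(0,4 \right)}\right)^{2} = \left(-10036 + \sqrt{7866 + 5766}\right) + \left(\left(22 + 43\right) + 0\right)^{2} = \left(-10036 + \sqrt{13632}\right) + \left(65 + 0\right)^{2} = \left(-10036 + 8 \sqrt{213}\right) + 65^{2} = \left(-10036 + 8 \sqrt{213}\right) + 4225 = -5811 + 8 \sqrt{213}$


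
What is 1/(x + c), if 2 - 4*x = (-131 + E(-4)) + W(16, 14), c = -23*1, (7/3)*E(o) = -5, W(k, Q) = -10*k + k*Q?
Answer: -14/73 ≈ -0.19178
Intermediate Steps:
W(k, Q) = -10*k + Q*k
E(o) = -15/7 (E(o) = (3/7)*(-5) = -15/7)
c = -23
x = 249/14 (x = 1/2 - ((-131 - 15/7) + 16*(-10 + 14))/4 = 1/2 - (-932/7 + 16*4)/4 = 1/2 - (-932/7 + 64)/4 = 1/2 - 1/4*(-484/7) = 1/2 + 121/7 = 249/14 ≈ 17.786)
1/(x + c) = 1/(249/14 - 23) = 1/(-73/14) = -14/73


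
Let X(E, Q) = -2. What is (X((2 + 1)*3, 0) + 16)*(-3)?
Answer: -42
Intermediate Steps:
(X((2 + 1)*3, 0) + 16)*(-3) = (-2 + 16)*(-3) = 14*(-3) = -42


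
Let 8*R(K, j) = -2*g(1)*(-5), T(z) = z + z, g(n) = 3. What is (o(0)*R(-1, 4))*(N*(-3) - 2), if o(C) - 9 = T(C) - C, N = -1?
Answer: 135/4 ≈ 33.750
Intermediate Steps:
T(z) = 2*z
o(C) = 9 + C (o(C) = 9 + (2*C - C) = 9 + C)
R(K, j) = 15/4 (R(K, j) = (-2*3*(-5))/8 = (-6*(-5))/8 = (1/8)*30 = 15/4)
(o(0)*R(-1, 4))*(N*(-3) - 2) = ((9 + 0)*(15/4))*(-1*(-3) - 2) = (9*(15/4))*(3 - 2) = (135/4)*1 = 135/4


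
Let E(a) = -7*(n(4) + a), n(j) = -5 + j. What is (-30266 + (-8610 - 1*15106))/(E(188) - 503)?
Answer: 8997/302 ≈ 29.791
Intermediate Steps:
E(a) = 7 - 7*a (E(a) = -7*((-5 + 4) + a) = -7*(-1 + a) = 7 - 7*a)
(-30266 + (-8610 - 1*15106))/(E(188) - 503) = (-30266 + (-8610 - 1*15106))/((7 - 7*188) - 503) = (-30266 + (-8610 - 15106))/((7 - 1316) - 503) = (-30266 - 23716)/(-1309 - 503) = -53982/(-1812) = -53982*(-1/1812) = 8997/302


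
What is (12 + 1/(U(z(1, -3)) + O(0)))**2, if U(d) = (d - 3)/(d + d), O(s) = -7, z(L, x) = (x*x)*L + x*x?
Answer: 876096/6241 ≈ 140.38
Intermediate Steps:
z(L, x) = x**2 + L*x**2 (z(L, x) = x**2*L + x**2 = L*x**2 + x**2 = x**2 + L*x**2)
U(d) = (-3 + d)/(2*d) (U(d) = (-3 + d)/((2*d)) = (-3 + d)*(1/(2*d)) = (-3 + d)/(2*d))
(12 + 1/(U(z(1, -3)) + O(0)))**2 = (12 + 1/((-3 + (-3)**2*(1 + 1))/(2*(((-3)**2*(1 + 1)))) - 7))**2 = (12 + 1/((-3 + 9*2)/(2*((9*2))) - 7))**2 = (12 + 1/((1/2)*(-3 + 18)/18 - 7))**2 = (12 + 1/((1/2)*(1/18)*15 - 7))**2 = (12 + 1/(5/12 - 7))**2 = (12 + 1/(-79/12))**2 = (12 - 12/79)**2 = (936/79)**2 = 876096/6241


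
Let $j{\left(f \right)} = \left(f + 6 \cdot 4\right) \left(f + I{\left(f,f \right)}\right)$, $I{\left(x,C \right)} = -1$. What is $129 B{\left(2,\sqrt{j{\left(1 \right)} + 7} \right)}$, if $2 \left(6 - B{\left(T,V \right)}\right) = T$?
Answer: $645$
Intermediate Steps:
$j{\left(f \right)} = \left(-1 + f\right) \left(24 + f\right)$ ($j{\left(f \right)} = \left(f + 6 \cdot 4\right) \left(f - 1\right) = \left(f + 24\right) \left(-1 + f\right) = \left(24 + f\right) \left(-1 + f\right) = \left(-1 + f\right) \left(24 + f\right)$)
$B{\left(T,V \right)} = 6 - \frac{T}{2}$
$129 B{\left(2,\sqrt{j{\left(1 \right)} + 7} \right)} = 129 \left(6 - 1\right) = 129 \cdot 5 = 645$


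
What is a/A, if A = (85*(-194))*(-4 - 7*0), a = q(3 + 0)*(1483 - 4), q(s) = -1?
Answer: -87/3880 ≈ -0.022423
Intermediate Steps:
a = -1479 (a = -(1483 - 4) = -1*1479 = -1479)
A = 65960 (A = -16490*(-4 + 0) = -16490*(-4) = 65960)
a/A = -1479/65960 = -1479*1/65960 = -87/3880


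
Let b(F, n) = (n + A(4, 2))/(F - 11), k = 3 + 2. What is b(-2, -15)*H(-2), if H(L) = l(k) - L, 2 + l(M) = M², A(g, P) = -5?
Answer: 500/13 ≈ 38.462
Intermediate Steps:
k = 5
b(F, n) = (-5 + n)/(-11 + F) (b(F, n) = (n - 5)/(F - 11) = (-5 + n)/(-11 + F))
l(M) = -2 + M²
H(L) = 23 - L (H(L) = (-2 + 5²) - L = (-2 + 25) - L = 23 - L)
b(-2, -15)*H(-2) = ((-5 - 15)/(-11 - 2))*(23 - 1*(-2)) = (-20/(-13))*(23 + 2) = -1/13*(-20)*25 = (20/13)*25 = 500/13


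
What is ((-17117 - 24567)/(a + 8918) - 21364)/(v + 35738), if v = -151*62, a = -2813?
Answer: -16308613/20128185 ≈ -0.81024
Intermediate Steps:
v = -9362
((-17117 - 24567)/(a + 8918) - 21364)/(v + 35738) = ((-17117 - 24567)/(-2813 + 8918) - 21364)/(-9362 + 35738) = (-41684/6105 - 21364)/26376 = (-41684*1/6105 - 21364)*(1/26376) = (-41684/6105 - 21364)*(1/26376) = -130468904/6105*1/26376 = -16308613/20128185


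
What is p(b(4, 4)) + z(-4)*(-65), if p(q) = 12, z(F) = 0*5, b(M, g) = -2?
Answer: 12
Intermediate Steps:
z(F) = 0
p(b(4, 4)) + z(-4)*(-65) = 12 + 0*(-65) = 12 + 0 = 12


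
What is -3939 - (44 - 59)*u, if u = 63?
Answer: -2994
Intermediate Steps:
-3939 - (44 - 59)*u = -3939 - (44 - 59)*63 = -3939 - (-15)*63 = -3939 - 1*(-945) = -3939 + 945 = -2994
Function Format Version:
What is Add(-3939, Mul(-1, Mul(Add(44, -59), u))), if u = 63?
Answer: -2994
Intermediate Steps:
Add(-3939, Mul(-1, Mul(Add(44, -59), u))) = Add(-3939, Mul(-1, Mul(Add(44, -59), 63))) = Add(-3939, Mul(-1, Mul(-15, 63))) = Add(-3939, Mul(-1, -945)) = Add(-3939, 945) = -2994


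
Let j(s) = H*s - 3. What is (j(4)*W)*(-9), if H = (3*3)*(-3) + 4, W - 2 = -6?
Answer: -3420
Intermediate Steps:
W = -4 (W = 2 - 6 = -4)
H = -23 (H = 9*(-3) + 4 = -27 + 4 = -23)
j(s) = -3 - 23*s (j(s) = -23*s - 3 = -3 - 23*s)
(j(4)*W)*(-9) = ((-3 - 23*4)*(-4))*(-9) = ((-3 - 92)*(-4))*(-9) = -95*(-4)*(-9) = 380*(-9) = -3420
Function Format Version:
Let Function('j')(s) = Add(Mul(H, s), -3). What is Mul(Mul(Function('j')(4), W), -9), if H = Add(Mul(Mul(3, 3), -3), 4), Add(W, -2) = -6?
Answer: -3420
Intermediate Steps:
W = -4 (W = Add(2, -6) = -4)
H = -23 (H = Add(Mul(9, -3), 4) = Add(-27, 4) = -23)
Function('j')(s) = Add(-3, Mul(-23, s)) (Function('j')(s) = Add(Mul(-23, s), -3) = Add(-3, Mul(-23, s)))
Mul(Mul(Function('j')(4), W), -9) = Mul(Mul(Add(-3, Mul(-23, 4)), -4), -9) = Mul(Mul(Add(-3, -92), -4), -9) = Mul(Mul(-95, -4), -9) = Mul(380, -9) = -3420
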